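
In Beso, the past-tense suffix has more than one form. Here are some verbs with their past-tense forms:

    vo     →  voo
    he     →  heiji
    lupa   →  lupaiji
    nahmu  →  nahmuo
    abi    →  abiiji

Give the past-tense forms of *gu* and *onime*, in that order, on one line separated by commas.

guo, onimeiji

The alternation tracks the last vowel of the stem — -o when the last vowel of the stem is a rounded vowel (*vo*, *nahmu*); -iji when the last vowel of the stem is an unrounded vowel (*he*, *lupa*, *abi*).
*gu* — last vowel /u/ (a rounded vowel) → -o → *guo*.
The last vowel of *onime* is /e/, which is an unrounded vowel, so the suffix is -iji, giving *onimeiji*.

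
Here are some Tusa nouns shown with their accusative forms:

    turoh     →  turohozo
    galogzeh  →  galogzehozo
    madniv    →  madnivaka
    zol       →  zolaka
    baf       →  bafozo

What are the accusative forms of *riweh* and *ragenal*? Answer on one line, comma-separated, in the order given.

The alternation tracks the final consonant of the stem — -ozo when the stem ends in a voiceless consonant (*turoh*, *galogzeh*, *baf*); -aka when the stem ends in a voiced consonant (*madniv*, *zol*).
Since the final consonant of *riweh* is /h/ (voiceless), it takes -ozo, giving *riwehozo*.
*ragenal* — final consonant /l/ (voiced) → -aka → *ragenalaka*.

riwehozo, ragenalaka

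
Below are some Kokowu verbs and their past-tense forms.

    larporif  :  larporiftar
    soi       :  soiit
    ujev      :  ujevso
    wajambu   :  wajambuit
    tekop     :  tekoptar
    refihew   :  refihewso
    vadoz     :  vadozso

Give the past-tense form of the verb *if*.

The alternation tracks the final sound of the stem — -tar when the stem ends in a voiceless consonant (*larporif*, *tekop*); -so when the stem ends in a voiced consonant (*ujev*, *refihew*, *vadoz*); -it when the stem ends in a vowel (*soi*, *wajambu*).
The final sound of *if* is /f/, which is a voiceless consonant, so the suffix is -tar, giving *iftar*.

iftar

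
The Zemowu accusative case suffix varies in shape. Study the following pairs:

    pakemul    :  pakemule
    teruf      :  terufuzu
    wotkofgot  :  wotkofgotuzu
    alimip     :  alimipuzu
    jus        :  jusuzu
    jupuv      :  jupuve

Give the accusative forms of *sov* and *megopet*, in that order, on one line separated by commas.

The alternation tracks the final consonant of the stem — -uzu when the stem ends in a voiceless consonant (*teruf*, *wotkofgot*, *alimip*, *jus*); -e when the stem ends in a voiced consonant (*pakemul*, *jupuv*).
*sov*: final consonant = /v/, voiced → -e → *sove*.
*megopet* — final consonant /t/ (voiceless) → -uzu → *megopetuzu*.

sove, megopetuzu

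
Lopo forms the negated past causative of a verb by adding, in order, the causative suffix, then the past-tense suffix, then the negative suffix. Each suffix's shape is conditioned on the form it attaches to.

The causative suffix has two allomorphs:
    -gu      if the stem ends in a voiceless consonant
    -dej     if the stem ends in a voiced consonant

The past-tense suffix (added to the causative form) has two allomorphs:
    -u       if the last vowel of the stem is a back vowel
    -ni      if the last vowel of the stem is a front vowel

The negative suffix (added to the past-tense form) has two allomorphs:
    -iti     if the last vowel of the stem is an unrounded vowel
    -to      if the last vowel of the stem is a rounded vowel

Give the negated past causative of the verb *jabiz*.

jabizdejniiti

*jabiz*: final consonant = /z/, voiced → -dej → *jabizdej*.
The last vowel of the causative form *jabizdej* is /e/, which is a front vowel, so the past-tense suffix is -ni, giving *jabizdejni*.
The past-tense form *jabizdejni*: last vowel = /i/, an unrounded vowel → -iti → *jabizdejniiti*.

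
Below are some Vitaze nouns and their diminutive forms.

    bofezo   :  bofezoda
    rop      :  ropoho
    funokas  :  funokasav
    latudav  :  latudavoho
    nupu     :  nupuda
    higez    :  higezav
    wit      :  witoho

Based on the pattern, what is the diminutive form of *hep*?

hepoho

The alternation tracks the final sound of the stem — -av when the stem ends in a sibilant (*funokas*, *higez*); -oho when the stem ends in a non-sibilant consonant (*rop*, *latudav*, *wit*); -da when the stem ends in a vowel (*bofezo*, *nupu*).
The final sound of *hep* is /p/, which is a non-sibilant consonant, so the suffix is -oho, giving *hepoho*.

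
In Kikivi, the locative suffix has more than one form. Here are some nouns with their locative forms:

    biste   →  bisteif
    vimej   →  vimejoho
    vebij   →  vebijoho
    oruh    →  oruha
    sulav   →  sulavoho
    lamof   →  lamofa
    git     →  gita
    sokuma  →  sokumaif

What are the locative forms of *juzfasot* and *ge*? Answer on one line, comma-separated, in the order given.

juzfasota, geif

Looking at the final sound of each stem: -a when the stem ends in a voiceless consonant (*oruh*, *lamof*, *git*); -oho when the stem ends in a voiced consonant (*vimej*, *vebij*, *sulav*); -if when the stem ends in a vowel (*biste*, *sokuma*).
The final sound of *juzfasot* is /t/, which is a voiceless consonant, so the suffix is -a, giving *juzfasota*.
*ge* — final sound /e/ (a vowel) → -if → *geif*.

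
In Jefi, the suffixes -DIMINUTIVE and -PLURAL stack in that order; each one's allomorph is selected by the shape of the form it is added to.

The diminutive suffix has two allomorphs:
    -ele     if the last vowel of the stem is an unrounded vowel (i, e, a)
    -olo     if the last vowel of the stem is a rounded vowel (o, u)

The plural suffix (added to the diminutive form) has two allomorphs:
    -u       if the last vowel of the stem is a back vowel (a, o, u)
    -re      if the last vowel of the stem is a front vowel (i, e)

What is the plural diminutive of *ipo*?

*ipo*: last vowel = /o/, a rounded vowel → -olo → *ipoolo*.
The diminutive form *ipoolo* — last vowel /o/ (a back vowel) → -u → *ipoolou*.

ipoolou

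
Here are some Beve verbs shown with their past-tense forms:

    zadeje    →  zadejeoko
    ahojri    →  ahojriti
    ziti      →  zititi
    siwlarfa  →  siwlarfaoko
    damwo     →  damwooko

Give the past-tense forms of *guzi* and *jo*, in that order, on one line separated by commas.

The alternation tracks the last vowel of the stem — -ti when the last vowel of the stem is a high vowel (*ahojri*, *ziti*); -oko when the last vowel of the stem is a non-high vowel (*zadeje*, *siwlarfa*, *damwo*).
Since the last vowel of *guzi* is /i/ (a high vowel), it takes -ti, giving *guziti*.
The last vowel of *jo* is /o/, which is a non-high vowel, so the suffix is -oko, giving *jooko*.

guziti, jooko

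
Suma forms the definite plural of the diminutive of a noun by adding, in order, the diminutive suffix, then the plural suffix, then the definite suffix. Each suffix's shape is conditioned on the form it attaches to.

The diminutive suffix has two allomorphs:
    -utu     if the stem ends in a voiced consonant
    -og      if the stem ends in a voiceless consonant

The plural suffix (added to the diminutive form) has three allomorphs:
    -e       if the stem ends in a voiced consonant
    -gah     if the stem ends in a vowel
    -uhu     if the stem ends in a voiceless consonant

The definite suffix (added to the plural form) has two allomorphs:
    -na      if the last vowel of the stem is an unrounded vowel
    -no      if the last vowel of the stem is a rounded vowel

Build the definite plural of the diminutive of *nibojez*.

nibojezutugahna

*nibojez* — final consonant /z/ (voiced) → -utu → *nibojezutu*.
The diminutive form *nibojezutu*: final sound = /u/, a vowel → -gah → *nibojezutugah*.
The last vowel of the plural form *nibojezutugah* is /a/, which is an unrounded vowel, so the definite suffix is -na, giving *nibojezutugahna*.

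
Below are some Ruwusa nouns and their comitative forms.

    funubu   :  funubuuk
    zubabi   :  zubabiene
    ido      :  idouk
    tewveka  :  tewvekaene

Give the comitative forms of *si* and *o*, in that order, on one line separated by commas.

siene, ouk

The pattern is rounding harmony: -uk when the last vowel of the stem is a rounded vowel (*funubu*, *ido*); -ene when the last vowel of the stem is an unrounded vowel (*zubabi*, *tewveka*).
*si* — last vowel /i/ (an unrounded vowel) → -ene → *siene*.
*o* — last vowel /o/ (a rounded vowel) → -uk → *ouk*.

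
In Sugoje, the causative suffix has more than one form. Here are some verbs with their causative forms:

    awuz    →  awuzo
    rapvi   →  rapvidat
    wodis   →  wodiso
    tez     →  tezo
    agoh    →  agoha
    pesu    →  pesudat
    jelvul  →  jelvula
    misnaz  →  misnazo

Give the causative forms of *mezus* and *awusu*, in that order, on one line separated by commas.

mezuso, awusudat

The suffix is conditioned by the final sound: -o when the stem ends in a sibilant (*awuz*, *wodis*, *tez*, *misnaz*); -a when the stem ends in a non-sibilant consonant (*agoh*, *jelvul*); -dat when the stem ends in a vowel (*rapvi*, *pesu*).
Since the final sound of *mezus* is /s/ (a sibilant), it takes -o, giving *mezuso*.
Since the final sound of *awusu* is /u/ (a vowel), it takes -dat, giving *awusudat*.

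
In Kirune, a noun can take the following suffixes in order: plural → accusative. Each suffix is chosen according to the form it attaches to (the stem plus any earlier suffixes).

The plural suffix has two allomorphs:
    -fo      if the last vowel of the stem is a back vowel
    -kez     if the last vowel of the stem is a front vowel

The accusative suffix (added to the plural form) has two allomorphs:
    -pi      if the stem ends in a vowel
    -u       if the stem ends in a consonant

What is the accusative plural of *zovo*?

The last vowel of *zovo* is /o/, which is a back vowel, so the plural suffix is -fo, giving *zovofo*.
The final sound of the plural form *zovofo* is /o/, which is a vowel, so the accusative suffix is -pi, giving *zovofopi*.

zovofopi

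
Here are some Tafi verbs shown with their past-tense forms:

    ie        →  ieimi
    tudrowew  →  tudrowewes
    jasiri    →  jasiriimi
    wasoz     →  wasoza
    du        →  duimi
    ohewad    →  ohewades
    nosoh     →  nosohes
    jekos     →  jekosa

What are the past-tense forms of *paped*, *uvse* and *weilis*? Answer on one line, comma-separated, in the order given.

The pattern is sibilance of the final sound: -a when the stem ends in a sibilant (*wasoz*, *jekos*); -es when the stem ends in a non-sibilant consonant (*tudrowew*, *ohewad*, *nosoh*); -imi when the stem ends in a vowel (*ie*, *jasiri*, *du*).
Since the final sound of *paped* is /d/ (a non-sibilant consonant), it takes -es, giving *papedes*.
*uvse* — final sound /e/ (a vowel) → -imi → *uvseimi*.
*weilis* — final sound /s/ (a sibilant) → -a → *weilisa*.

papedes, uvseimi, weilisa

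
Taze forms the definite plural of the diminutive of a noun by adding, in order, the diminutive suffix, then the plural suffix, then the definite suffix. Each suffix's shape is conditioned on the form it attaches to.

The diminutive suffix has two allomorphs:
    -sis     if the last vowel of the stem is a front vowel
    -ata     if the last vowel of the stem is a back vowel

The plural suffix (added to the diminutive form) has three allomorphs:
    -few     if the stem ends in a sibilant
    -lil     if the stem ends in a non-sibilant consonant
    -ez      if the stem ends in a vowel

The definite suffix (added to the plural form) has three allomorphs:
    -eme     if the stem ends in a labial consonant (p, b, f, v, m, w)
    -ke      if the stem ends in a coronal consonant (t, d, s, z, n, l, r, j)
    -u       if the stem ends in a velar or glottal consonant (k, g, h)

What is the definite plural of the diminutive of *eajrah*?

eajrahataezke

The last vowel of *eajrah* is /a/, which is a back vowel, so the diminutive suffix is -ata, giving *eajrahata*.
Since the final sound of the diminutive form *eajrahata* is /a/ (a vowel), it takes -ez, giving *eajrahataez*.
The plural form *eajrahataez* — final consonant /z/ (coronal) → -ke → *eajrahataezke*.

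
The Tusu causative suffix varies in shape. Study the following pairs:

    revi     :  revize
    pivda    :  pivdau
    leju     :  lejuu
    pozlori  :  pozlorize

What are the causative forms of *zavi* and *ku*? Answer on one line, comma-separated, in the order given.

The alternation tracks the last vowel of the stem — -ze when the last vowel of the stem is a front vowel (*revi*, *pozlori*); -u when the last vowel of the stem is a back vowel (*pivda*, *leju*).
The last vowel of *zavi* is /i/, which is a front vowel, so the suffix is -ze, giving *zavize*.
*ku* — last vowel /u/ (a back vowel) → -u → *kuu*.

zavize, kuu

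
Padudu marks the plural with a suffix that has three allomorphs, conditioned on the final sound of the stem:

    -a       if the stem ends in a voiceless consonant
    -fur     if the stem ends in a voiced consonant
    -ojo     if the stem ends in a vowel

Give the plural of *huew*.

huewfur

The final sound of *huew* is /w/, which is a voiced consonant, so the suffix is -fur, giving *huewfur*.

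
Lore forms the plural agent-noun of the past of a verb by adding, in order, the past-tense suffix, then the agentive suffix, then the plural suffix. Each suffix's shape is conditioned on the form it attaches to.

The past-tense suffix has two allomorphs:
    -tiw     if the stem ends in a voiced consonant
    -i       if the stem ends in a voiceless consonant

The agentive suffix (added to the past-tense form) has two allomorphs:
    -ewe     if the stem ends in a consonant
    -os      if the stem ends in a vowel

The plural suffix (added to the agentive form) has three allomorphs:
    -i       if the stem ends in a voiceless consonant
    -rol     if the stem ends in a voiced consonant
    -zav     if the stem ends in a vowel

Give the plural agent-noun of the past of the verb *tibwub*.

The final consonant of *tibwub* is /b/, which is voiced, so the past-tense suffix is -tiw, giving *tibwubtiw*.
The past-tense form *tibwubtiw* — final sound /w/ (a consonant) → -ewe → *tibwubtiwewe*.
The final sound of the agentive form *tibwubtiwewe* is /e/, which is a vowel, so the plural suffix is -zav, giving *tibwubtiwewezav*.

tibwubtiwewezav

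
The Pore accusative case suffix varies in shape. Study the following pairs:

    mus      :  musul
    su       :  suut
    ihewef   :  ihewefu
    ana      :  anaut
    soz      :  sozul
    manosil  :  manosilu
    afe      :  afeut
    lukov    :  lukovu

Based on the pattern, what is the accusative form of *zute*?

zuteut

The alternation tracks the final sound of the stem — -ul when the stem ends in a sibilant (*mus*, *soz*); -u when the stem ends in a non-sibilant consonant (*ihewef*, *manosil*, *lukov*); -ut when the stem ends in a vowel (*su*, *ana*, *afe*).
*zute*: final sound = /e/, a vowel → -ut → *zuteut*.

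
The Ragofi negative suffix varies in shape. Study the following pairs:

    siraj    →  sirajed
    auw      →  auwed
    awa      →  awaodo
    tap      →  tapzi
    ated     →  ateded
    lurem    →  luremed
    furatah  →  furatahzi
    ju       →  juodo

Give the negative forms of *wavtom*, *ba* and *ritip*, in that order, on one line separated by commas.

The suffix is conditioned by the final sound: -zi when the stem ends in a voiceless consonant (*tap*, *furatah*); -ed when the stem ends in a voiced consonant (*siraj*, *auw*, *ated*, *lurem*); -odo when the stem ends in a vowel (*awa*, *ju*).
*wavtom* — final sound /m/ (a voiced consonant) → -ed → *wavtomed*.
*ba*: final sound = /a/, a vowel → -odo → *baodo*.
Since the final sound of *ritip* is /p/ (a voiceless consonant), it takes -zi, giving *ritipzi*.

wavtomed, baodo, ritipzi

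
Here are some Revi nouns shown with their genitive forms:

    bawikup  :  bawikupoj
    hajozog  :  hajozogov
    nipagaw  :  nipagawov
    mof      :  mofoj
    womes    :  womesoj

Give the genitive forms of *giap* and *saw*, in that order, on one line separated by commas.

giapoj, sawov

The alternation tracks the final consonant of the stem — -oj when the stem ends in a voiceless consonant (*bawikup*, *mof*, *womes*); -ov when the stem ends in a voiced consonant (*hajozog*, *nipagaw*).
*giap*: final consonant = /p/, voiceless → -oj → *giapoj*.
*saw*: final consonant = /w/, voiced → -ov → *sawov*.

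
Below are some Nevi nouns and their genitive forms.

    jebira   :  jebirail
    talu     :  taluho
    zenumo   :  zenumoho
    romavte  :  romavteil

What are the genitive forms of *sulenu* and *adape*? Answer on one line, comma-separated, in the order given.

sulenuho, adapeil

The pattern is rounding harmony: -ho when the last vowel of the stem is a rounded vowel (*talu*, *zenumo*); -il when the last vowel of the stem is an unrounded vowel (*jebira*, *romavte*).
*sulenu*: last vowel = /u/, a rounded vowel → -ho → *sulenuho*.
The last vowel of *adape* is /e/, which is an unrounded vowel, so the suffix is -il, giving *adapeil*.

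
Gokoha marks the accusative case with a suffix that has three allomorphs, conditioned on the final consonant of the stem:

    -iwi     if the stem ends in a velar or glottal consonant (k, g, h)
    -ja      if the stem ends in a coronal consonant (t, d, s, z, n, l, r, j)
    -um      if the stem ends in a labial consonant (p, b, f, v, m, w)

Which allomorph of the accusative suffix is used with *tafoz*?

-ja

*tafoz*: final consonant = /z/, coronal → -ja.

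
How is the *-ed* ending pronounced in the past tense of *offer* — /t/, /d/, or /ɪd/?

The stem *offer* ends in a voiced sound other than /d/.
The -ed suffix is realized as /ɪd/ after /t, d/; as /t/ after other voiceless consonants; and as /d/ after other voiced sounds.
So -ed on *offer* is pronounced /d/.

/d/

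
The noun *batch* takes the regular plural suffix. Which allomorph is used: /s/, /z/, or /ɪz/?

The stem *batch* ends in a sibilant (/s, z, ʃ, ʒ, tʃ, dʒ/).
The plural suffix surfaces as /ɪz/ after sibilants, /s/ after other voiceless consonants, and /z/ after other voiced sounds.
So the plural -s on *batch* is pronounced /ɪz/.

/ɪz/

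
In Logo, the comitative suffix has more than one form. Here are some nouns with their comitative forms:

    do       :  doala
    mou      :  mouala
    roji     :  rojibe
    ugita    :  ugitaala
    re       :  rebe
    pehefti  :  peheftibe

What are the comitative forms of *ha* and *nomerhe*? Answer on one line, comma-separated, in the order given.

haala, nomerhebe

Looking at the last vowel of each stem: -be when the last vowel of the stem is a front vowel (*roji*, *re*, *pehefti*); -ala when the last vowel of the stem is a back vowel (*do*, *mou*, *ugita*).
*ha*: last vowel = /a/, a back vowel → -ala → *haala*.
*nomerhe* — last vowel /e/ (a front vowel) → -be → *nomerhebe*.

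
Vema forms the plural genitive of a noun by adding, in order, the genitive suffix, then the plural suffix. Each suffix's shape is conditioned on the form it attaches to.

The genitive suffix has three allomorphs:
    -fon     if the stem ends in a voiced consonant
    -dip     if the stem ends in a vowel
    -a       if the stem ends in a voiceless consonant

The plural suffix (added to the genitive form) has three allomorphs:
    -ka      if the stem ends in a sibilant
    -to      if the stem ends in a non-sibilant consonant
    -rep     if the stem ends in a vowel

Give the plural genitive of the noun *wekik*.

wekikarep

*wekik*: final sound = /k/, a voiceless consonant → -a → *wekika*.
Since the final sound of the genitive form *wekika* is /a/ (a vowel), it takes -rep, giving *wekikarep*.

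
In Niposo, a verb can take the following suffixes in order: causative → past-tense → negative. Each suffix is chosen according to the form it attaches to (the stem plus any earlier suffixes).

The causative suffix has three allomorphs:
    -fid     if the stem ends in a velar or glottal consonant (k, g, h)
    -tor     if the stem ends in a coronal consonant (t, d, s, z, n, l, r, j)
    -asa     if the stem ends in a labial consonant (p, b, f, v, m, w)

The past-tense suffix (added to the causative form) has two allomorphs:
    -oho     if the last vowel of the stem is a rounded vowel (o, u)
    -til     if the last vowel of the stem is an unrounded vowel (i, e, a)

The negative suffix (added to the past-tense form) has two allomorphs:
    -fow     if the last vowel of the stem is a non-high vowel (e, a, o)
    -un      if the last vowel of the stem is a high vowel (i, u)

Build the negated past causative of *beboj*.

bebojtorohofow

*beboj*: final consonant = /j/, coronal → -tor → *bebojtor*.
The causative form *bebojtor* — last vowel /o/ (a rounded vowel) → -oho → *bebojtoroho*.
The past-tense form *bebojtoroho* — last vowel /o/ (a non-high vowel) → -fow → *bebojtorohofow*.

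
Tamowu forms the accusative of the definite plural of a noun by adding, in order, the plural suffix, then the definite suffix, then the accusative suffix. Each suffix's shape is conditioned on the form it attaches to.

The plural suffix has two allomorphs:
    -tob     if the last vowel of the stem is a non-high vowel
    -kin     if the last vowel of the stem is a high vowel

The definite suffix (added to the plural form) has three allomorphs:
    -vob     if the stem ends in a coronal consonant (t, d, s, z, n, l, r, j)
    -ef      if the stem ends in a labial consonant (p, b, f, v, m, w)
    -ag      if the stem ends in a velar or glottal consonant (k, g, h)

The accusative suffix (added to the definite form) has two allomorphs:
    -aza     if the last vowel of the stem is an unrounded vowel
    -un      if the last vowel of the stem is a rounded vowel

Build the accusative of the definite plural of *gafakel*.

Since the last vowel of *gafakel* is /e/ (a non-high vowel), it takes -tob, giving *gafakeltob*.
The plural form *gafakeltob* — final consonant /b/ (labial) → -ef → *gafakeltobef*.
The definite form *gafakeltobef* — last vowel /e/ (an unrounded vowel) → -aza → *gafakeltobefaza*.

gafakeltobefaza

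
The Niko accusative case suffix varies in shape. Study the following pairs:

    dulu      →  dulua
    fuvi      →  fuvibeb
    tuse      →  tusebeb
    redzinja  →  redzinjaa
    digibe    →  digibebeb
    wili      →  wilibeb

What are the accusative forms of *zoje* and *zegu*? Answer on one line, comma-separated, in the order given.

zojebeb, zegua

The pattern is front/back vowel harmony: -beb when the last vowel of the stem is a front vowel (*fuvi*, *tuse*, *digibe*, *wili*); -a when the last vowel of the stem is a back vowel (*dulu*, *redzinja*).
Since the last vowel of *zoje* is /e/ (a front vowel), it takes -beb, giving *zojebeb*.
Since the last vowel of *zegu* is /u/ (a back vowel), it takes -a, giving *zegua*.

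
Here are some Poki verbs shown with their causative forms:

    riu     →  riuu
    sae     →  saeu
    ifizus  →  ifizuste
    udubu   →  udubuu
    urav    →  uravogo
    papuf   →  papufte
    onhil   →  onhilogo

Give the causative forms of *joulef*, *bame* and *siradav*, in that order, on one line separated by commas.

joulefte, bameu, siradavogo

Looking at the final sound of each stem: -te when the stem ends in a voiceless consonant (*ifizus*, *papuf*); -ogo when the stem ends in a voiced consonant (*urav*, *onhil*); -u when the stem ends in a vowel (*riu*, *sae*, *udubu*).
The final sound of *joulef* is /f/, which is a voiceless consonant, so the suffix is -te, giving *joulefte*.
The final sound of *bame* is /e/, which is a vowel, so the suffix is -u, giving *bameu*.
*siradav* — final sound /v/ (a voiced consonant) → -ogo → *siradavogo*.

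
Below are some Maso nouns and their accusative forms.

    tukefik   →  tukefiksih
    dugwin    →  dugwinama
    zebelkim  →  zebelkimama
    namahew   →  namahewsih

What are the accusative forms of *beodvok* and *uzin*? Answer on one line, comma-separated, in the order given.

The pattern is nasality of the final consonant: -ama when the stem ends in a nasal (*dugwin*, *zebelkim*); -sih when the stem ends in a non-nasal consonant (*tukefik*, *namahew*).
*beodvok*: final consonant = /k/, non-nasal → -sih → *beodvoksih*.
*uzin*: final consonant = /n/, a nasal → -ama → *uzinama*.

beodvoksih, uzinama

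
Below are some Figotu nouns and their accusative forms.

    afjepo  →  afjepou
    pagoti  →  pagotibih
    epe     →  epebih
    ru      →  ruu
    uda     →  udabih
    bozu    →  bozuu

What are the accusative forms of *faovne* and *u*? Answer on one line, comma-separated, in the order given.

The pattern is rounding harmony: -u when the last vowel of the stem is a rounded vowel (*afjepo*, *ru*, *bozu*); -bih when the last vowel of the stem is an unrounded vowel (*pagoti*, *epe*, *uda*).
*faovne*: last vowel = /e/, an unrounded vowel → -bih → *faovnebih*.
*u* — last vowel /u/ (a rounded vowel) → -u → *uu*.

faovnebih, uu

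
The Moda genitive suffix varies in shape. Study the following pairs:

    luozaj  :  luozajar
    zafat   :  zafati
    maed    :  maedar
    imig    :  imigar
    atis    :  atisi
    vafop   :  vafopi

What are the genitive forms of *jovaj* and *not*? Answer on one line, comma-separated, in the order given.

jovajar, noti

The pattern is voicing of the final consonant: -i when the stem ends in a voiceless consonant (*zafat*, *atis*, *vafop*); -ar when the stem ends in a voiced consonant (*luozaj*, *maed*, *imig*).
The final consonant of *jovaj* is /j/, which is voiced, so the suffix is -ar, giving *jovajar*.
The final consonant of *not* is /t/, which is voiceless, so the suffix is -i, giving *noti*.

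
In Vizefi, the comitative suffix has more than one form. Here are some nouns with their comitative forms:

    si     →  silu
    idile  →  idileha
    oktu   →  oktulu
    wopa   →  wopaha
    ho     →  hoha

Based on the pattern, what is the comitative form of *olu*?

olulu

The suffix is conditioned by the last vowel: -lu when the last vowel of the stem is a high vowel (*si*, *oktu*); -ha when the last vowel of the stem is a non-high vowel (*idile*, *wopa*, *ho*).
The last vowel of *olu* is /u/, which is a high vowel, so the suffix is -lu, giving *olulu*.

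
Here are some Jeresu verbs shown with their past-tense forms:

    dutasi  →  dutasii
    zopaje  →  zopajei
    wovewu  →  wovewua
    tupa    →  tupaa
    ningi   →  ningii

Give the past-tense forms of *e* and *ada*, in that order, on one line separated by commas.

ei, adaa

Looking at the last vowel of each stem: -i when the last vowel of the stem is a front vowel (*dutasi*, *zopaje*, *ningi*); -a when the last vowel of the stem is a back vowel (*wovewu*, *tupa*).
*e* — last vowel /e/ (a front vowel) → -i → *ei*.
The last vowel of *ada* is /a/, which is a back vowel, so the suffix is -a, giving *adaa*.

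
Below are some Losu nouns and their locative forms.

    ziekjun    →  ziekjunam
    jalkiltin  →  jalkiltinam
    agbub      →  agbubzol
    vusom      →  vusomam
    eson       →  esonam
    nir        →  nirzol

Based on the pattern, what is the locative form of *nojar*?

The suffix is conditioned by the final consonant: -am when the stem ends in a nasal (*ziekjun*, *jalkiltin*, *vusom*, *eson*); -zol when the stem ends in a non-nasal consonant (*agbub*, *nir*).
The final consonant of *nojar* is /r/, which is non-nasal, so the suffix is -zol, giving *nojarzol*.

nojarzol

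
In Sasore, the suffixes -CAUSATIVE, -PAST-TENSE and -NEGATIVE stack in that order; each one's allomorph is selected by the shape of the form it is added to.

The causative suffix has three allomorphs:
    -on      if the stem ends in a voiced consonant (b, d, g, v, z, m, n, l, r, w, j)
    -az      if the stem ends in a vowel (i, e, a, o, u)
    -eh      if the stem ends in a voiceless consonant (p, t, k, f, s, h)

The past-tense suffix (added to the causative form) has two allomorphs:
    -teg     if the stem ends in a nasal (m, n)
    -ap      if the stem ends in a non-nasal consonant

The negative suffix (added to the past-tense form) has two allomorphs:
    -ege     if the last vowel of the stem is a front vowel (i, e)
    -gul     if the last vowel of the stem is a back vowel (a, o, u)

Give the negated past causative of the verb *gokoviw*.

gokoviwontegege

*gokoviw* — final sound /w/ (a voiced consonant) → -on → *gokoviwon*.
Since the final consonant of the causative form *gokoviwon* is /n/ (a nasal), it takes -teg, giving *gokoviwonteg*.
Since the last vowel of the past-tense form *gokoviwonteg* is /e/ (a front vowel), it takes -ege, giving *gokoviwontegege*.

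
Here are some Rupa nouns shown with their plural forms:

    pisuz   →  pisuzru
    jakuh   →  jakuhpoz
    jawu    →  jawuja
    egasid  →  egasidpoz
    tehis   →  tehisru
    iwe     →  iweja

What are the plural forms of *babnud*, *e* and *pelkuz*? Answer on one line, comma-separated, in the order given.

The alternation tracks the final sound of the stem — -ru when the stem ends in a sibilant (*pisuz*, *tehis*); -poz when the stem ends in a non-sibilant consonant (*jakuh*, *egasid*); -ja when the stem ends in a vowel (*jawu*, *iwe*).
*babnud* — final sound /d/ (a non-sibilant consonant) → -poz → *babnudpoz*.
*e* — final sound /e/ (a vowel) → -ja → *eja*.
Since the final sound of *pelkuz* is /z/ (a sibilant), it takes -ru, giving *pelkuzru*.

babnudpoz, eja, pelkuzru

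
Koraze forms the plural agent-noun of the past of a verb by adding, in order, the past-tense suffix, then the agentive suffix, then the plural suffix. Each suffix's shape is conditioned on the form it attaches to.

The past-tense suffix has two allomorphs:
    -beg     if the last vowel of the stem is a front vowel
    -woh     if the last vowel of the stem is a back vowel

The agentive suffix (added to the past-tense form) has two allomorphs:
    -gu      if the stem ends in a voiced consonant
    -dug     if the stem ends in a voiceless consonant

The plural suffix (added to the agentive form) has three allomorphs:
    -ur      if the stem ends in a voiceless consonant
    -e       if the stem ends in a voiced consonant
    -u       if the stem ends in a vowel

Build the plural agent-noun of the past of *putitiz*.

*putitiz*: last vowel = /i/, a front vowel → -beg → *putitizbeg*.
The past-tense form *putitizbeg* — final consonant /g/ (voiced) → -gu → *putitizbeggu*.
The final sound of the agentive form *putitizbeggu* is /u/, which is a vowel, so the plural suffix is -u, giving *putitizbegguu*.

putitizbegguu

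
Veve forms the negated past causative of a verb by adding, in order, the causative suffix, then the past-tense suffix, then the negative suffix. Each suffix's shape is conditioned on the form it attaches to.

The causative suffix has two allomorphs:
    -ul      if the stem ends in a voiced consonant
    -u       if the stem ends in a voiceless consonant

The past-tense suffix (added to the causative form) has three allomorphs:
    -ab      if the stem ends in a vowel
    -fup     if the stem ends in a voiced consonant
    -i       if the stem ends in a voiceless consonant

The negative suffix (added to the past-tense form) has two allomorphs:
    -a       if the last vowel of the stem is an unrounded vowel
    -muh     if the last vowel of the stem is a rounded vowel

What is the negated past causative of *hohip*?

*hohip*: final consonant = /p/, voiceless → -u → *hohipu*.
The causative form *hohipu*: final sound = /u/, a vowel → -ab → *hohipuab*.
The past-tense form *hohipuab*: last vowel = /a/, an unrounded vowel → -a → *hohipuaba*.

hohipuaba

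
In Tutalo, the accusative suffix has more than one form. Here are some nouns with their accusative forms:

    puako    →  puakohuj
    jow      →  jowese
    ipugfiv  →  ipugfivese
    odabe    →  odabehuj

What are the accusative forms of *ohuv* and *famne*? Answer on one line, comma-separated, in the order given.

The suffix is conditioned by the final sound: -ese when the stem ends in a consonant (*jow*, *ipugfiv*); -huj when the stem ends in a vowel (*puako*, *odabe*).
Since the final sound of *ohuv* is /v/ (a consonant), it takes -ese, giving *ohuvese*.
*famne*: final sound = /e/, a vowel → -huj → *famnehuj*.

ohuvese, famnehuj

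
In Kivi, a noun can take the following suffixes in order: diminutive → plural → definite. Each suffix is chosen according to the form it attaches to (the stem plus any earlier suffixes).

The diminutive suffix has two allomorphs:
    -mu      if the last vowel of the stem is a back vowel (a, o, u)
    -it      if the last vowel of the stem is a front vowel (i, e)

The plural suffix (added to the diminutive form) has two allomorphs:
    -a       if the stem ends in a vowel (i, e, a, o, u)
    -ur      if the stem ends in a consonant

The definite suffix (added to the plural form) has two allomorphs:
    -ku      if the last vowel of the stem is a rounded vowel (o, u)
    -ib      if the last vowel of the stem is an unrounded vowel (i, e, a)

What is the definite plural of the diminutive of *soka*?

sokamuaib

*soka*: last vowel = /a/, a back vowel → -mu → *sokamu*.
The diminutive form *sokamu*: final sound = /u/, a vowel → -a → *sokamua*.
The last vowel of the plural form *sokamua* is /a/, which is an unrounded vowel, so the definite suffix is -ib, giving *sokamuaib*.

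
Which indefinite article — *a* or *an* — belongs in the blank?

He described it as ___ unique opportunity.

The indefinite article is chosen by the initial *sound* of the following word, not its spelling.
*unique* begins with the sound /juː/ (u pronounced /juː/) — a consonant sound.
So the article is *a*: He described it as a unique opportunity.

a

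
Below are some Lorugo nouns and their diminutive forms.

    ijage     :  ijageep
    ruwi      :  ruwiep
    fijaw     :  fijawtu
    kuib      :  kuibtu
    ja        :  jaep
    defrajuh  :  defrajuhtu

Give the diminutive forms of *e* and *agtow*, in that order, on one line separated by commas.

eep, agtowtu

The suffix is conditioned by the final sound: -tu when the stem ends in a consonant (*fijaw*, *kuib*, *defrajuh*); -ep when the stem ends in a vowel (*ijage*, *ruwi*, *ja*).
The final sound of *e* is /e/, which is a vowel, so the suffix is -ep, giving *eep*.
The final sound of *agtow* is /w/, which is a consonant, so the suffix is -tu, giving *agtowtu*.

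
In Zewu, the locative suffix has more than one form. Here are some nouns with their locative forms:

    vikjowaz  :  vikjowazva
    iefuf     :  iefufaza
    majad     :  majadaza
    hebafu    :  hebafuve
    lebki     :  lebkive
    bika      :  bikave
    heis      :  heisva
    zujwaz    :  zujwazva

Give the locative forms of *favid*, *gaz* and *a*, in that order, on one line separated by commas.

favidaza, gazva, ave

The suffix is conditioned by the final sound: -va when the stem ends in a sibilant (*vikjowaz*, *heis*, *zujwaz*); -aza when the stem ends in a non-sibilant consonant (*iefuf*, *majad*); -ve when the stem ends in a vowel (*hebafu*, *lebki*, *bika*).
Since the final sound of *favid* is /d/ (a non-sibilant consonant), it takes -aza, giving *favidaza*.
*gaz* — final sound /z/ (a sibilant) → -va → *gazva*.
*a*: final sound = /a/, a vowel → -ve → *ave*.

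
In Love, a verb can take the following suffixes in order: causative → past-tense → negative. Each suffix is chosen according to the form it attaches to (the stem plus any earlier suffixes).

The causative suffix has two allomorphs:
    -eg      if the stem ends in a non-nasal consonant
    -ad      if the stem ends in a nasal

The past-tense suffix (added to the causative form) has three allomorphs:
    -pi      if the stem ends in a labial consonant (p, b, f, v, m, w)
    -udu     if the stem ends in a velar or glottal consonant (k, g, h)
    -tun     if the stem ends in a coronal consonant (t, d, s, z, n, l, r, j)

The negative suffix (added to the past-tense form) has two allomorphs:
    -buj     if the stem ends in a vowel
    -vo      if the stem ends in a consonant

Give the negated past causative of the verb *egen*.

The final consonant of *egen* is /n/, which is a nasal, so the causative suffix is -ad, giving *egenad*.
Since the final consonant of the causative form *egenad* is /d/ (coronal), it takes -tun, giving *egenadtun*.
The past-tense form *egenadtun* — final sound /n/ (a consonant) → -vo → *egenadtunvo*.

egenadtunvo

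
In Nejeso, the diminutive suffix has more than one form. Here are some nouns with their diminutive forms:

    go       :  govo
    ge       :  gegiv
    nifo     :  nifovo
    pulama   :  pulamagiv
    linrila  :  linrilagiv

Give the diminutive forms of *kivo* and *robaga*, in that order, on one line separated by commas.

The pattern is rounding harmony: -vo when the last vowel of the stem is a rounded vowel (*go*, *nifo*); -giv when the last vowel of the stem is an unrounded vowel (*ge*, *pulama*, *linrila*).
*kivo* — last vowel /o/ (a rounded vowel) → -vo → *kivovo*.
Since the last vowel of *robaga* is /a/ (an unrounded vowel), it takes -giv, giving *robagagiv*.

kivovo, robagagiv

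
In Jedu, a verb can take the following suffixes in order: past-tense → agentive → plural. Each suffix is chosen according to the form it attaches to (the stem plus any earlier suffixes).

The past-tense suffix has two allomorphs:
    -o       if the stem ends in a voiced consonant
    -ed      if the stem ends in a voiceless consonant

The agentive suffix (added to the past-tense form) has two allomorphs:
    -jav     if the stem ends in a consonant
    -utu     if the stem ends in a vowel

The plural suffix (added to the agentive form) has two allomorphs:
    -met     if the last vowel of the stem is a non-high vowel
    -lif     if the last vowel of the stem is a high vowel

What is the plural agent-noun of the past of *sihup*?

The final consonant of *sihup* is /p/, which is voiceless, so the past-tense suffix is -ed, giving *sihuped*.
The past-tense form *sihuped* — final sound /d/ (a consonant) → -jav → *sihupedjav*.
Since the last vowel of the agentive form *sihupedjav* is /a/ (a non-high vowel), it takes -met, giving *sihupedjavmet*.

sihupedjavmet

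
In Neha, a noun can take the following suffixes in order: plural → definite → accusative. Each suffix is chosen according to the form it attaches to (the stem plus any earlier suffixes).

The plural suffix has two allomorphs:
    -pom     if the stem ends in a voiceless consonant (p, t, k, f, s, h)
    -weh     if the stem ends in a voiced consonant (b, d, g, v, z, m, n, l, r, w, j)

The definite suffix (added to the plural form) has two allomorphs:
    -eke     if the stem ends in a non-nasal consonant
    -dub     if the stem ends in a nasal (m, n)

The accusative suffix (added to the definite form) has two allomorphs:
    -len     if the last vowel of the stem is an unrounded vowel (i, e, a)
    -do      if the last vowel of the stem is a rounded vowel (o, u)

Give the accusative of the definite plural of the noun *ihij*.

ihijwehekelen

Since the final consonant of *ihij* is /j/ (voiced), it takes -weh, giving *ihijweh*.
The plural form *ihijweh*: final consonant = /h/, non-nasal → -eke → *ihijweheke*.
The last vowel of the definite form *ihijweheke* is /e/, which is an unrounded vowel, so the accusative suffix is -len, giving *ihijwehekelen*.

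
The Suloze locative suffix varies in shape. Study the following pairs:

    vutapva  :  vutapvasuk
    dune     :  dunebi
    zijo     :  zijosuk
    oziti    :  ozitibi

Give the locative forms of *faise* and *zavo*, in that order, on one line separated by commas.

faisebi, zavosuk

Looking at the last vowel of each stem: -bi when the last vowel of the stem is a front vowel (*dune*, *oziti*); -suk when the last vowel of the stem is a back vowel (*vutapva*, *zijo*).
*faise* — last vowel /e/ (a front vowel) → -bi → *faisebi*.
Since the last vowel of *zavo* is /o/ (a back vowel), it takes -suk, giving *zavosuk*.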